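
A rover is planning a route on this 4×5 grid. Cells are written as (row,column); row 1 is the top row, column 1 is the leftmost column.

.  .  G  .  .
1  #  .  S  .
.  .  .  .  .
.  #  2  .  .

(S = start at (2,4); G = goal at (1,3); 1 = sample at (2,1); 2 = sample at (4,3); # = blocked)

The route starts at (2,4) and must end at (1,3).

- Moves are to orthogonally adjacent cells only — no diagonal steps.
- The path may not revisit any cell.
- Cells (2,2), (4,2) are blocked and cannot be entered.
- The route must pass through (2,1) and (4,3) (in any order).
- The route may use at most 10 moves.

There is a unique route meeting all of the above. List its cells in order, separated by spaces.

(2,4) (3,4) (4,4) (4,3) (3,3) (3,2) (3,1) (2,1) (1,1) (1,2) (1,3)

The 10-move cap with required stops at (2,1), (4,3) leaves no slack for detours.
Route from (2,4): down 2 to (4,4), left 1 to (4,3), up 1 to (3,3), left 2 to (3,1), up 2 to (1,1), right 2 to (1,3) — 10 moves in all.
Check: all required cells visited; 10 ≤ 10 moves.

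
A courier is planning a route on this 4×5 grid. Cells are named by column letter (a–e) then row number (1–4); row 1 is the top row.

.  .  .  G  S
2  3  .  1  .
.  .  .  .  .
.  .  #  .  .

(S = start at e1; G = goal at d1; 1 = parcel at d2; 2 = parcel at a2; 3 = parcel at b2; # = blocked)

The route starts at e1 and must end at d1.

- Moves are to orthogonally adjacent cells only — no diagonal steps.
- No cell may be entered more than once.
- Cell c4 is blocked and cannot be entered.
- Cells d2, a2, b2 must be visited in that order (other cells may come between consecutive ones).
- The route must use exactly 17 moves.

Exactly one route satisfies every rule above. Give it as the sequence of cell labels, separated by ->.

The waypoints must appear in the order d2, a2, b2, with no cell reused.
Route from e1: down 3 to e4, left 1 to d4, up 2 to d2, left 1 to c2, down 1 to c3, left 1 to b3, down 1 to b4, left 1 to a4, up 2 to a2, right 1 to b2, up 1 to b1, right 2 to d1 — 17 moves in all.
Check: order respected (1 at step 6, 2 at step 13, 3 at step 14); 17 moves as required.

e1 -> e2 -> e3 -> e4 -> d4 -> d3 -> d2 -> c2 -> c3 -> b3 -> b4 -> a4 -> a3 -> a2 -> b2 -> b1 -> c1 -> d1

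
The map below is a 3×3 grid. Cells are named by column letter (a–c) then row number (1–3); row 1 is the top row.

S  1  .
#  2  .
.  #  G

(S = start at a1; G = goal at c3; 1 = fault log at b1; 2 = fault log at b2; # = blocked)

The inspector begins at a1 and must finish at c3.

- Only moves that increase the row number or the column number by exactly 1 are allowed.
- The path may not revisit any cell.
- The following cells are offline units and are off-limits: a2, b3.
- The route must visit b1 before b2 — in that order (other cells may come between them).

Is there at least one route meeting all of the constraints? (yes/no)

yes

One route that works: a1 → b1 → b2 → c2 → c3.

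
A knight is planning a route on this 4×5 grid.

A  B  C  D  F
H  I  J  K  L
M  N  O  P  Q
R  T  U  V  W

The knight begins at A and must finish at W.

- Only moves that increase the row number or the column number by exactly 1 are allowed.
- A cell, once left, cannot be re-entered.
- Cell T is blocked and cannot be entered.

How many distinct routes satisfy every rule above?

A right/down-only route from A to W makes exactly 3 down-moves and 4 right-moves in some order.
With no other constraints that would be C(7,3) = 35 routes.
Subtract routes through each blocked cell (inclusion–exclusion for overlaps): − through T: 4 → 31.
That gives 31 routes.

31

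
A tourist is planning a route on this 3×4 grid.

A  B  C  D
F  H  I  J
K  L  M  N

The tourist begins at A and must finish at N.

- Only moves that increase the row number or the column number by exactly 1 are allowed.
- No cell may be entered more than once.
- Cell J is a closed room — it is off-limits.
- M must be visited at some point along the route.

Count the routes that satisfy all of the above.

6

A right/down-only route from A to N makes exactly 2 down-moves and 3 right-moves in some order.
With no other constraints that would be C(5,2) = 10 routes.
Split at M and multiply the segment counts (each segment already excludes blocked cells): A→M: 6; M→N: 1; product = 6.
That gives 6 routes.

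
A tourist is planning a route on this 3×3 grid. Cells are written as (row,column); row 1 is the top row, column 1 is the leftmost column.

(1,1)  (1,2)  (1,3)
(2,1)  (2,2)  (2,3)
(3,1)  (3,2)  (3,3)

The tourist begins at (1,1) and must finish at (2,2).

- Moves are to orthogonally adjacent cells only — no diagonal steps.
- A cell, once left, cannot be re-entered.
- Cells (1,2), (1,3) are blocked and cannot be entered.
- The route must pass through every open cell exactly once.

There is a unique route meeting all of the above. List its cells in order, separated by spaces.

(1,1) (2,1) (3,1) (3,2) (3,3) (2,3) (2,2)

Need to visit all 7 open cells exactly once, starting at (1,1) and ending at (2,2).
Cell (3,1) has only two open neighbours ((2,1) and (3,2)), so the path must pass straight through it: one of those is the cell it's entered from and the other is where it exits.
Route from (1,1): 2× down (reaching (3,1)), 2× right (reaching (3,3)), up to (2,3), left to (2,2) — 6 moves in all.
Check: all 7 open cells covered.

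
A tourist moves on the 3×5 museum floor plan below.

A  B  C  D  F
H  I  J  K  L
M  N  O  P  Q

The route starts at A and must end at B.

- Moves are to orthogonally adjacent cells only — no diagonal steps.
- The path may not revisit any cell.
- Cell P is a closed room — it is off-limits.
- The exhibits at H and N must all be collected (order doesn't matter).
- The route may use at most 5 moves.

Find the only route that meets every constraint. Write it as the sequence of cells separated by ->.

A -> H -> M -> N -> I -> B

The budget equals the shortest possible length, so every move has to be on a shortest route through the required cells.
Route from A: 2× down (reaching M), right to N, 2× up (reaching B) — 5 moves in all.
Check: all required cells visited; 5 ≤ 5 moves.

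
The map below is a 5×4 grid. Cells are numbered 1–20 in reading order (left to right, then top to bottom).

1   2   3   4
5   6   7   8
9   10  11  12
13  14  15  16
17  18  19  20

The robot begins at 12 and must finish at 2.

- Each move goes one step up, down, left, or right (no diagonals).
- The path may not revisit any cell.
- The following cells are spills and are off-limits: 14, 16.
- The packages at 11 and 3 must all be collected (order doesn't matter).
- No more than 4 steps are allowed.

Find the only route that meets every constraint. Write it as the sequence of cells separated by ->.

12 -> 11 -> 7 -> 3 -> 2

The budget equals the shortest possible length, so every move has to be on a shortest route through the required cells.
Route from 12: left to 11, 2× up (reaching 3), left to 2 — 4 moves in all.
Check: all required cells visited; 4 ≤ 4 moves.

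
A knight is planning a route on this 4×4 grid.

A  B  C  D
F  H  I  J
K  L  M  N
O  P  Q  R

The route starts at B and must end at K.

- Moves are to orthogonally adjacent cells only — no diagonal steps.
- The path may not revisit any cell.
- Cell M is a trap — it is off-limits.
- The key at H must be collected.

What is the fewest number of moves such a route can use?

3

Any route passes through H somewhere between B and K. Summing Manhattan distances along the two legs (B → H → K) gives a lower bound of 1 + 2 = 3 moves.
A route of 3 moves achieves this: B → H → L → K.
Since 3 matches the lower bound, it is optimal.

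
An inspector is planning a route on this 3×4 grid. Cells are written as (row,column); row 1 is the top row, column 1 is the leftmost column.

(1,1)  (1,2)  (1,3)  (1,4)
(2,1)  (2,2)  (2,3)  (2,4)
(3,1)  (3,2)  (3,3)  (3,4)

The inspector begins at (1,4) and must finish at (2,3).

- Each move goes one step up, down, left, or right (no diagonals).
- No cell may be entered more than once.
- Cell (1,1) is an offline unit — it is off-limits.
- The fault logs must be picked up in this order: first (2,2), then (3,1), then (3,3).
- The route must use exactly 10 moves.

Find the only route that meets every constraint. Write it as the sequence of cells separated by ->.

The waypoints must appear in the order (2,2), (3,1), (3,3), with no cell reused.
Route from (1,4): 2× left (reaching (1,2)), down to (2,2), left to (2,1), down to (3,1), 3× right (reaching (3,4)), up to (2,4), left to (2,3) — 10 moves in all.
Check: order respected ((2,2) at step 3, (3,1) at step 5, (3,3) at step 7); 10 moves as required.

(1,4) -> (1,3) -> (1,2) -> (2,2) -> (2,1) -> (3,1) -> (3,2) -> (3,3) -> (3,4) -> (2,4) -> (2,3)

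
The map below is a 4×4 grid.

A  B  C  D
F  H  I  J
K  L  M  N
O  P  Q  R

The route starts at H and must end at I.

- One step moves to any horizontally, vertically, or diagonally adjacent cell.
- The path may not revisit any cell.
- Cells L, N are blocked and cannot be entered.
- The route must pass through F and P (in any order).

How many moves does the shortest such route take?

5

Any route passes through F and P in some order between H and I. Summing Chebyshev distances along each leg and taking the cheapest ordering (H → F → P → I) gives a lower bound of 1 + 2 + 2 = 5 moves.
A route of 5 moves achieves this: H → F → K → P → M → I.
Since 5 matches the lower bound, it is optimal.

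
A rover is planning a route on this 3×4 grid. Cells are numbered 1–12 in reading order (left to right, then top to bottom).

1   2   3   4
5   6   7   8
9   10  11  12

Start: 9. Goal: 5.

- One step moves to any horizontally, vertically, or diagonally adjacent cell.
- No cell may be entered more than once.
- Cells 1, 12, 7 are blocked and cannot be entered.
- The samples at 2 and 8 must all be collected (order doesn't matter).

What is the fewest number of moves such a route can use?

Any route passes through 2 and 8 in some order between 9 and 5. Summing Chebyshev distances along each leg and taking the cheapest ordering (9 → 8 → 2 → 5) gives a lower bound of 3 + 2 + 1 = 6 moves.
A route of 6 moves achieves this: 9 → 6 → 11 → 8 → 3 → 2 → 5.
Since 6 matches the lower bound, it is optimal.

6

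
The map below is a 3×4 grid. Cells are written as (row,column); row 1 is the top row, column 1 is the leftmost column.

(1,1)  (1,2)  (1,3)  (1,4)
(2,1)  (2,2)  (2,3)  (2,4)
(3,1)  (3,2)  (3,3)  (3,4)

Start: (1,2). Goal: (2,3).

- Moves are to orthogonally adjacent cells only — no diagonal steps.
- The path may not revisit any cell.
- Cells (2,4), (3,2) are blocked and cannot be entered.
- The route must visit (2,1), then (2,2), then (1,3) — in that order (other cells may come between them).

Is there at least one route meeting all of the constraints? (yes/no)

Even ignoring the required order, no revisit-free route from (1,2) to (2,3) manages to pass through all of (2,1), (2,2), and (1,3): branching out from (1,2), every path either misses one of them or, having collected them, can no longer reach (2,3) without re-entering a cell.

no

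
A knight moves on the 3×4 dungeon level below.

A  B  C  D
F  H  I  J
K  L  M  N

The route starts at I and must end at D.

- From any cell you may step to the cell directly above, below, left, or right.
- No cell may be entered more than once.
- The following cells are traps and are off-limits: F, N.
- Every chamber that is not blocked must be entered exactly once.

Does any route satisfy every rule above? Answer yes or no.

no

Cell A has only one open neighbour but is neither the start nor the goal, so a Hamiltonian route would have to both enter and leave it through the same neighbour — impossible without revisiting.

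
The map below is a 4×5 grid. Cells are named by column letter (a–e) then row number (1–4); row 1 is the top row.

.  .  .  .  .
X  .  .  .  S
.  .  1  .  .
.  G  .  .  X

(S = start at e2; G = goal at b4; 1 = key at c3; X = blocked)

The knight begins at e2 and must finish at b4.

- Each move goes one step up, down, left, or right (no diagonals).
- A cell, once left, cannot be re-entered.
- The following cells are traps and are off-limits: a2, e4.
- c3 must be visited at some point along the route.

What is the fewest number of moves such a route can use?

Any route passes through c3 somewhere between e2 and b4. Summing Manhattan distances along the two legs (e2 → c3 → b4) gives a lower bound of 3 + 2 = 5 moves.
A route of 5 moves achieves this: e2 → e3 → d3 → c3 → c4 → b4.
Since 5 matches the lower bound, it is optimal.

5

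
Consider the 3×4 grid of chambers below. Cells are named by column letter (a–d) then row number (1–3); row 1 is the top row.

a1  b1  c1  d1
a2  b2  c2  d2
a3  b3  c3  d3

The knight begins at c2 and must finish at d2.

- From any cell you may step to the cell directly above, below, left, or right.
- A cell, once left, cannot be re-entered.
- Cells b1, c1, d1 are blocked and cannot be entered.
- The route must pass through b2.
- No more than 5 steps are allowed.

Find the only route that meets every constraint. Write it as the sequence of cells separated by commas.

c2, b2, b3, c3, d3, d2

Any route must reach b2 and still end at d2 within 5 moves, so the order of the required stops is forced.
Route from c2: left 1 to b2, down 1 to b3, right 2 to d3, up 1 to d2 — 5 moves in all.
Check: all required cells visited; 5 ≤ 5 moves.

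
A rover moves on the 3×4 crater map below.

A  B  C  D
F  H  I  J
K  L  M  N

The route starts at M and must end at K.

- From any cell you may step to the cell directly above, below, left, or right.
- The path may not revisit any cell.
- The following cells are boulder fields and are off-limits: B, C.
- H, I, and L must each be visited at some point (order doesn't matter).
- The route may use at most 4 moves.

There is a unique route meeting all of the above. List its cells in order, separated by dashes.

M - I - H - L - K

The 4-move cap with required stops at H, I, L leaves no slack for detours.
Route from M: up to I, left to H, down to L, left to K — 4 moves in all.
Check: all required cells visited; 4 ≤ 4 moves.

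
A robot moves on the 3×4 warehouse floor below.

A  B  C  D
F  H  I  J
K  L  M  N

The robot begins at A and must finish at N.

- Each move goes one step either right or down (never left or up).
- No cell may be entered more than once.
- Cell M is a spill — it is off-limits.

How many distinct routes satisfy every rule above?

A right/down-only route from A to N makes exactly 2 down-moves and 3 right-moves in some order.
With no other constraints that would be C(5,2) = 10 routes.
Subtract routes through each blocked cell (inclusion–exclusion for overlaps): − through M: 6 → 4.
That gives 4 routes.

4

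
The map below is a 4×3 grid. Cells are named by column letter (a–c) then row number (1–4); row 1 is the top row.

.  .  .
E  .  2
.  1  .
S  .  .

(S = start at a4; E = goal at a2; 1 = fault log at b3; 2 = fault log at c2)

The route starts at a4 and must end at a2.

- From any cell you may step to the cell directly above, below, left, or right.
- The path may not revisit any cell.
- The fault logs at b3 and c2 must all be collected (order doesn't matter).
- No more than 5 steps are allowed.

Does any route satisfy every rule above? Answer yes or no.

Even ignoring the no-revisit rule, getting from a4 to a2, taking the cheapest ordering a4 → b3 → c2 → a2 needs at least 2 + 2 + 2 = 6 moves (Manhattan distance per leg), which exceeds the 5-move limit.

no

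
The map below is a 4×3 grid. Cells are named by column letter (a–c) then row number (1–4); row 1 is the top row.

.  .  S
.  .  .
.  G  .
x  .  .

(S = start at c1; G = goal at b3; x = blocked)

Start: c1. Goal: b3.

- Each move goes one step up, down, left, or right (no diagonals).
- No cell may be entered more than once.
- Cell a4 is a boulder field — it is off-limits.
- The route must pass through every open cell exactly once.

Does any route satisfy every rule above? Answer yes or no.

Colour the cells like a checkerboard: each orthogonal step flips colour, so a Hamiltonian route alternates colours. Here there are 6 cells of one colour and 5 of the other, with start on the opposite colour to the goal — the counts and endpoints can't be arranged into an alternating sequence of length 11, so no Hamiltonian route exists.

no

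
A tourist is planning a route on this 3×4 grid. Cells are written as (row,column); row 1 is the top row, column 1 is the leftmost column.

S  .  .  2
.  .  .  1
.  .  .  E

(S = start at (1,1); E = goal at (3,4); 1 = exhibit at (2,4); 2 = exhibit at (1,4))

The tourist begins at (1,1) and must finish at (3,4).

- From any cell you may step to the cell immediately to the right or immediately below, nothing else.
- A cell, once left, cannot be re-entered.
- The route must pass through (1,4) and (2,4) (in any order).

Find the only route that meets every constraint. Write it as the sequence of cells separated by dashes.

(1,1) - (1,2) - (1,3) - (1,4) - (2,4) - (3,4)

Moves only go right or down, so the column and row indices never decrease.
Route from (1,1): 3× right (reaching (1,4)), 2× down (reaching (3,4)) — 5 moves in all.
Check: all required cells visited.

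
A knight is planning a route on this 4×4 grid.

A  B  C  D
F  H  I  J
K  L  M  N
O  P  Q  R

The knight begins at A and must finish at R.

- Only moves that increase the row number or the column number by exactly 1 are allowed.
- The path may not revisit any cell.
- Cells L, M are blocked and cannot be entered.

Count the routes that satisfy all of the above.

5

A right/down-only route from A to R makes exactly 3 down-moves and 3 right-moves in some order.
With no other constraints that would be C(6,3) = 20 routes.
Subtract routes through each blocked cell (inclusion–exclusion for overlaps): − through L: 9 − through M: 12 + through L&M: 6 → 5.
That gives 5 routes.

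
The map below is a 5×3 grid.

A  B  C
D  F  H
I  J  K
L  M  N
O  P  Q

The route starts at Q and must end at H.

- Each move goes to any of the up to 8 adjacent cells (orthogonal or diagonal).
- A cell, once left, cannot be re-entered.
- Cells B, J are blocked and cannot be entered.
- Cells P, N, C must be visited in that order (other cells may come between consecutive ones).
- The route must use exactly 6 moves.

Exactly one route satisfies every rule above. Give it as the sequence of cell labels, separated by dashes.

Q - P - N - K - F - C - H

The waypoints must appear in the order P, N, C, with no cell reused.
Route from Q: left 1 to P, up-right 1 to N, up 1 to K, up-left 1 to F, up-right 1 to C, down 1 to H — 6 moves in all.
Check: order respected (P at step 1, N at step 2, C at step 5); 6 moves as required.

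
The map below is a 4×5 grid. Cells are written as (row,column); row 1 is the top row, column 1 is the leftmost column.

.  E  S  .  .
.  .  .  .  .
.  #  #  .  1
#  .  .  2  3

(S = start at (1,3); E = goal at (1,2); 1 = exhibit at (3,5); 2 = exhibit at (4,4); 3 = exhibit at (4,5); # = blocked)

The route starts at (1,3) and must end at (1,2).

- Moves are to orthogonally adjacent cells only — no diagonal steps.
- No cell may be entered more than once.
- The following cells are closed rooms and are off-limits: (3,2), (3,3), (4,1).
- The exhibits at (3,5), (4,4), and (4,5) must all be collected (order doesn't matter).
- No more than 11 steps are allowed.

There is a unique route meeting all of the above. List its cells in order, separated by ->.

The budget equals the shortest possible length, so every move has to be on a shortest route through the required cells.
Route from (1,3): right 2 to (1,5), down 3 to (4,5), left 1 to (4,4), up 2 to (2,4), left 2 to (2,2), up 1 to (1,2) — 11 moves in all.
Check: all required cells visited; 11 ≤ 11 moves.

(1,3) -> (1,4) -> (1,5) -> (2,5) -> (3,5) -> (4,5) -> (4,4) -> (3,4) -> (2,4) -> (2,3) -> (2,2) -> (1,2)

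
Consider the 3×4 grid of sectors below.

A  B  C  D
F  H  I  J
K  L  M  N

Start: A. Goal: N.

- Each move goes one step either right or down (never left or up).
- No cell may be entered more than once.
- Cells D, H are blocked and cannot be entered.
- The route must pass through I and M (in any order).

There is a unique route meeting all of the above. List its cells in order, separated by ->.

A -> B -> C -> I -> M -> N

Moves only go right or down, so the column and row indices never decrease.
Route from A: right 2 to C, down 2 to M, right 1 to N — 5 moves in all.
Check: all required cells visited.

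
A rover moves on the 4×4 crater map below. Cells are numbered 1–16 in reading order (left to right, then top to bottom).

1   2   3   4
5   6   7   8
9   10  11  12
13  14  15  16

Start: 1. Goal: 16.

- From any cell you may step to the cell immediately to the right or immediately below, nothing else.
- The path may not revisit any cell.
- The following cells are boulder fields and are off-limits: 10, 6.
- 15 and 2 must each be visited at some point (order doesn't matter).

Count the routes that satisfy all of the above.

1

A right/down-only route from 1 to 16 makes exactly 3 down-moves and 3 right-moves in some order.
With no other constraints that would be C(6,3) = 20 routes.
A monotone route can only reach the required cells in the order 2, 15, so split there and multiply the segment counts (each segment already excludes blocked cells): 1→2: 1; 2→15: 1; 15→16: 1; product = 1.
That gives 1 route.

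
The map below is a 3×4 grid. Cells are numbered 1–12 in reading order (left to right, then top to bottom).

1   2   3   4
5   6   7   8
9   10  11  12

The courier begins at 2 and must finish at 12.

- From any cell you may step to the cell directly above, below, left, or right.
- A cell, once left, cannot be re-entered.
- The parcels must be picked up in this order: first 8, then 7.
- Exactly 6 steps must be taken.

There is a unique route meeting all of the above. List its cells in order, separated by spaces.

The waypoints must appear in the order 8, 7, with no cell reused.
Route from 2: right 2 to 4, down 1 to 8, left 1 to 7, down 1 to 11, right 1 to 12 — 6 moves in all.
Check: order respected (8 at step 3, 7 at step 4); 6 moves as required.

2 3 4 8 7 11 12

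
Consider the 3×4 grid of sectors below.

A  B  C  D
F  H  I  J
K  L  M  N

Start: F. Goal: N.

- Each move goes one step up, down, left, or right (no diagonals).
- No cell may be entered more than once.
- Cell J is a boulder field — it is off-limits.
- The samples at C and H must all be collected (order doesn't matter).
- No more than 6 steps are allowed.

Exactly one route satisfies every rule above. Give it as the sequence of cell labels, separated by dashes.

F - H - B - C - I - M - N

The budget equals the shortest possible length, so every move has to be on a shortest route through the required cells.
Route from F: right 1 to H, up 1 to B, right 1 to C, down 2 to M, right 1 to N — 6 moves in all.
Check: all required cells visited; 6 ≤ 6 moves.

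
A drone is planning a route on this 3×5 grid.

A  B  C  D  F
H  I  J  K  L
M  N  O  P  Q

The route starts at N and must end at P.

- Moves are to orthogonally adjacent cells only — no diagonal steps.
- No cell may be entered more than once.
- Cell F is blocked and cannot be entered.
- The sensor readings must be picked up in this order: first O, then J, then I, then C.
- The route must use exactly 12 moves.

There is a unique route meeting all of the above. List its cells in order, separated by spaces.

N O J I H A B C D K L Q P

The waypoints must appear in the order O, J, I, C, with no cell reused.
Route from N: right 1 to O, up 1 to J, left 2 to H, up 1 to A, right 3 to D, down 1 to K, right 1 to L, down 1 to Q, left 1 to P — 12 moves in all.
Check: order respected (O at step 1, J at step 2, I at step 3, C at step 7); 12 moves as required.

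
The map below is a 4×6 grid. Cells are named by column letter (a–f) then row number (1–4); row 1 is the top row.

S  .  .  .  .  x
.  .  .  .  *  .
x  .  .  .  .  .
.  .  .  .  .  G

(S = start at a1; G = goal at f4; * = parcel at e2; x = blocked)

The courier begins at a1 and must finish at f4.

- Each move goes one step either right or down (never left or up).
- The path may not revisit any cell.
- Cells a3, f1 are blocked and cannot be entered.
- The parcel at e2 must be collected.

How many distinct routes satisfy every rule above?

15

A right/down-only route from a1 to f4 makes exactly 3 down-moves and 5 right-moves in some order.
With no other constraints that would be C(8,3) = 56 routes.
Split at e2 and multiply the segment counts (each segment already excludes blocked cells): a1→e2: 5; e2→f4: 3; product = 15.
That gives 15 routes.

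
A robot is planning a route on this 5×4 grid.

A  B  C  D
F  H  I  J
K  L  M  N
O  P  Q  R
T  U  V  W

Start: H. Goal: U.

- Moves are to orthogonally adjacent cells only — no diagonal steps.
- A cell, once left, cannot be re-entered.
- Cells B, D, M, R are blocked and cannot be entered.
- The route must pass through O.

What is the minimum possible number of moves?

5

Any route passes through O somewhere between H and U. Summing Manhattan distances along the two legs (H → O → U) gives a lower bound of 3 + 2 = 5 moves.
A route of 5 moves achieves this: H → L → P → O → T → U.
Since 5 matches the lower bound, it is optimal.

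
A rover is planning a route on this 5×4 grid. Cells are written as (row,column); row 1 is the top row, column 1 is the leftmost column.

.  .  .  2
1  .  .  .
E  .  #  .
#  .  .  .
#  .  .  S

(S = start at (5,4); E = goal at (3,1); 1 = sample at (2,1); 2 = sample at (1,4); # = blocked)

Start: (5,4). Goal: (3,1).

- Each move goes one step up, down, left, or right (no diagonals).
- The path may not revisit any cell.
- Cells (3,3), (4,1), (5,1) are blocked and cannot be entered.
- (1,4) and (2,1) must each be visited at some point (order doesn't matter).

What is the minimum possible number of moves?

Any route passes through (1,4) and (2,1) in some order between (5,4) and (3,1). Summing Manhattan distances along each leg and taking the cheapest ordering ((5,4) → (1,4) → (2,1) → (3,1)) gives a lower bound of 4 + 4 + 1 = 9 moves.
A route of 9 moves achieves this: (5,4) → (4,4) → (3,4) → (2,4) → (1,4) → (1,3) → (2,3) → (2,2) → (2,1) → (3,1).
Since 9 matches the lower bound, it is optimal.

9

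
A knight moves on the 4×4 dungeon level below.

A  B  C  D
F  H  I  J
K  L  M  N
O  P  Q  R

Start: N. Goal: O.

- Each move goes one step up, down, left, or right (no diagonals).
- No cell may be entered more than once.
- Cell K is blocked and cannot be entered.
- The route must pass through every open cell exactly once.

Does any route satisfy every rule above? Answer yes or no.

yes

One route that works: N → R → Q → M → I → J → D → C → B → A → F → H → L → P → O.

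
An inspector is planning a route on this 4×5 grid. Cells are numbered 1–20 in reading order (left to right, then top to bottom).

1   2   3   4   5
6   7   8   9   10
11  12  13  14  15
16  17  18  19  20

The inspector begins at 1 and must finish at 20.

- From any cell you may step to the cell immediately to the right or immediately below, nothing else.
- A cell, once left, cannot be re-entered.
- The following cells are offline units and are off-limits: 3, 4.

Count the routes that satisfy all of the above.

A right/down-only route from 1 to 20 makes exactly 3 down-moves and 4 right-moves in some order.
With no other constraints that would be C(7,3) = 35 routes.
Subtract routes through each blocked cell (inclusion–exclusion for overlaps): − through 3: 10 − through 4: 4 + through 3&4: 4 → 25.
That gives 25 routes.

25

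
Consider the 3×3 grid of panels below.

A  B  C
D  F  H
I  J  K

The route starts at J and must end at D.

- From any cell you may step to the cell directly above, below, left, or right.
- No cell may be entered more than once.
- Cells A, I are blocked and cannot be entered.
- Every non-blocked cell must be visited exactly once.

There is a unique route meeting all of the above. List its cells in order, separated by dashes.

J - K - H - C - B - F - D

Need to visit all 7 open cells exactly once, starting at J and ending at D.
Cell C has only two open neighbours (H and B), so the path must pass straight through it: one of those is the cell it's entered from and the other is where it exits.
Route from J: right 1 to K, up 2 to C, left 1 to B, down 1 to F, left 1 to D — 6 moves in all.
Check: all 7 open cells covered.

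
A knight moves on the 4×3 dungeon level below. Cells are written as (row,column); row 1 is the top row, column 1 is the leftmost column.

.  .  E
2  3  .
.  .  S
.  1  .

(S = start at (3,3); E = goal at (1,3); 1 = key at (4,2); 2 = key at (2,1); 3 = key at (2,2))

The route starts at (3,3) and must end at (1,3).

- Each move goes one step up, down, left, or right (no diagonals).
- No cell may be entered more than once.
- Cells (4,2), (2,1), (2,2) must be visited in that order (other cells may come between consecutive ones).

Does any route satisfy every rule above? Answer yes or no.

yes

One route that works: (3,3) → (4,3) → (4,2) → (3,2) → (3,1) → (2,1) → (2,2) → (1,2) → (1,3).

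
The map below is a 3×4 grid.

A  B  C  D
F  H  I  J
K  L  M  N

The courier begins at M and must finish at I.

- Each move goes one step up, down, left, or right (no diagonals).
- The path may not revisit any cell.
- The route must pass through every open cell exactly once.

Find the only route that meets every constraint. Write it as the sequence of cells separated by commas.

M, N, J, D, C, B, A, F, K, L, H, I

Need to visit all 12 open cells exactly once, starting at M and ending at I.
Cell D has only two open neighbours (J and C), so the path must pass straight through it: one of those is the cell it's entered from and the other is where it exits.
Route from M: right to N, 2× up (reaching D), 3× left (reaching A), 2× down (reaching K), right to L, up to H, right to I — 11 moves in all.
Check: all 12 open cells covered.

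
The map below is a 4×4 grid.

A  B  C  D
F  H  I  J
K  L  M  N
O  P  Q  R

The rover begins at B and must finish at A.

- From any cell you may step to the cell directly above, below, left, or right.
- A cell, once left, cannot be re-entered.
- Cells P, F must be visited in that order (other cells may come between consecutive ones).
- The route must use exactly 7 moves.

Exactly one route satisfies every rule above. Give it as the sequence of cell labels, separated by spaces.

B H L P O K F A

The waypoints must appear in the order P, F, with no cell reused.
Route from B: 3× down (reaching P), left to O, 3× up (reaching A) — 7 moves in all.
Check: order respected (P at step 3, F at step 6); 7 moves as required.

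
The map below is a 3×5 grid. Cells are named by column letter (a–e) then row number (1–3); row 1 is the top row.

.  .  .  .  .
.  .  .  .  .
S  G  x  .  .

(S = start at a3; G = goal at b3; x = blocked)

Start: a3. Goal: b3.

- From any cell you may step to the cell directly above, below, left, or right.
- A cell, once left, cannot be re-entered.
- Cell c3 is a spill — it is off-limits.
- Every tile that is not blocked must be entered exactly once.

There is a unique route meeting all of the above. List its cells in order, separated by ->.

Need to visit all 14 open cells exactly once, starting at a3 and ending at b3.
Route from a3: up 2 to a1, right 4 to e1, down 2 to e3, left 1 to d3, up 1 to d2, left 2 to b2, down 1 to b3 — 13 moves in all.
Check: all 14 open cells covered.

a3 -> a2 -> a1 -> b1 -> c1 -> d1 -> e1 -> e2 -> e3 -> d3 -> d2 -> c2 -> b2 -> b3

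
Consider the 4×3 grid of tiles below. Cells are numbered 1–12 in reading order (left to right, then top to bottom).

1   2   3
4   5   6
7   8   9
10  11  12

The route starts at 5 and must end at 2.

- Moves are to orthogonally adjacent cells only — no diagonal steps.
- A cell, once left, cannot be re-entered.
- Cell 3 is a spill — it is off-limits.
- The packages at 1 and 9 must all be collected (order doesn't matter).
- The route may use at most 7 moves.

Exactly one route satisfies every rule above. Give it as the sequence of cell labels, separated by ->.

5 -> 6 -> 9 -> 8 -> 7 -> 4 -> 1 -> 2

The 7-move cap with required stops at 1, 9 leaves no slack for detours.
Route from 5: right to 6, down to 9, 2× left (reaching 7), 2× up (reaching 1), right to 2 — 7 moves in all.
Check: all required cells visited; 7 ≤ 7 moves.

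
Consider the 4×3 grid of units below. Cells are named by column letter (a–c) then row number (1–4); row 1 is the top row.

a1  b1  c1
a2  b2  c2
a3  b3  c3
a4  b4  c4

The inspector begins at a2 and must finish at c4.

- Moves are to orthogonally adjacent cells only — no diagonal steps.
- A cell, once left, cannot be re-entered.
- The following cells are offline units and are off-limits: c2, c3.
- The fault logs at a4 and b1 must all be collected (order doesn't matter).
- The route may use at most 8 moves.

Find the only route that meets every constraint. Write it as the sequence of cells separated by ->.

a2 -> a1 -> b1 -> b2 -> b3 -> a3 -> a4 -> b4 -> c4

The 8-move cap with required stops at a4, b1 leaves no slack for detours.
Route from a2: up to a1, right to b1, 2× down (reaching b3), left to a3, down to a4, 2× right (reaching c4) — 8 moves in all.
Check: all required cells visited; 8 ≤ 8 moves.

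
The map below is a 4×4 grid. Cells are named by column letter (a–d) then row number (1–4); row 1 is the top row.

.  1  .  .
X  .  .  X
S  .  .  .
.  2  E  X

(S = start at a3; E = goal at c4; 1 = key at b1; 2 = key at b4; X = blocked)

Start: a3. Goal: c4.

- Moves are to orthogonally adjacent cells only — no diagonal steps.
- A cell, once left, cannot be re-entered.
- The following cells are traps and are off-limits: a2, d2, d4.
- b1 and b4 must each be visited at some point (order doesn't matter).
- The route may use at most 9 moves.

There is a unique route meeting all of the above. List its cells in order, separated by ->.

a3 -> a4 -> b4 -> b3 -> b2 -> b1 -> c1 -> c2 -> c3 -> c4

Any route must reach b1 and b4 and still end at c4 within 9 moves, so the order of the required stops is forced.
Route from a3: down 1 to a4, right 1 to b4, up 3 to b1, right 1 to c1, down 3 to c4 — 9 moves in all.
Check: all required cells visited; 9 ≤ 9 moves.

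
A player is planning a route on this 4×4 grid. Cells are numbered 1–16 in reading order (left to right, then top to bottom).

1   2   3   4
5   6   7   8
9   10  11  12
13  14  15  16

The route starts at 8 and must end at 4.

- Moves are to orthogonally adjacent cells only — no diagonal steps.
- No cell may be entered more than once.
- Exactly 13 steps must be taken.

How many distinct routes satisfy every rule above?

24

Need simple routes of exactly 13 moves from 8 to 4 (Manhattan distance 1, so 6 moves are spent on a detour and 6 undoing it).
Branch systematically from the start, pruning whenever the remaining move budget drops below the Manhattan distance to 4 or differs from it in parity. Grouping the completions by first move — via 12: 16; via 7: 8 (no valid completion starts via 4) — and summing: 16 + 8 = 24.
That gives 24 routes.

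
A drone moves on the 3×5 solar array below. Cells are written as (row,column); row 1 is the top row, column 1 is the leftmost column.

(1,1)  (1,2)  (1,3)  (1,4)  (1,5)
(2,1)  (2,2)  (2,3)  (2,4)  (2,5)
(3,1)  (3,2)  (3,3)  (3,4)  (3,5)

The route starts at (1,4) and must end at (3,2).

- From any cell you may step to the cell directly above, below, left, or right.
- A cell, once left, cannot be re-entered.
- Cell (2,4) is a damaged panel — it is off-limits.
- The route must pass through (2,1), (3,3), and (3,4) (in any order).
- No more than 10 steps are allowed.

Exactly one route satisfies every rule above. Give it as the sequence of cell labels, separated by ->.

Any route must reach (2,1), (3,3), and (3,4) and still end at (3,2) within 10 moves, so the order of the required stops is forced.
Route from (1,4): right to (1,5), 2× down (reaching (3,5)), 2× left (reaching (3,3)), up to (2,3), 2× left (reaching (2,1)), down to (3,1), right to (3,2) — 10 moves in all.
Check: all required cells visited; 10 ≤ 10 moves.

(1,4) -> (1,5) -> (2,5) -> (3,5) -> (3,4) -> (3,3) -> (2,3) -> (2,2) -> (2,1) -> (3,1) -> (3,2)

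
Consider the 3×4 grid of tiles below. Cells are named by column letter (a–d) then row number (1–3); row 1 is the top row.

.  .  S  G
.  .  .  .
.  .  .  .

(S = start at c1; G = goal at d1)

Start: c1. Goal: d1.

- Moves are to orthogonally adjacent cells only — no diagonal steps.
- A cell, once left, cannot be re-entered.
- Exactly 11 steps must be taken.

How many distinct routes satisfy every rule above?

2

Need simple routes of exactly 11 moves from c1 to d1 (Manhattan distance 1, so 5 moves are spent on a detour and 5 undoing it).
Enumerating: c1 c2 b2 b1 a1 a2 a3 b3 c3 d3 d2 d1 | c1 b1 a1 a2 a3 b3 b2 c2 c3 d3 d2 d1.
That gives 2 routes.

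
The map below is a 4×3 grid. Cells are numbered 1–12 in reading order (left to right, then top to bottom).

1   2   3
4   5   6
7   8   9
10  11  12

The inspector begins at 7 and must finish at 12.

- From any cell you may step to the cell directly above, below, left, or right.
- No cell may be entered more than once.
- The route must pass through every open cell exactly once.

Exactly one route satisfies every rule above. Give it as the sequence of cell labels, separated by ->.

7 -> 10 -> 11 -> 8 -> 5 -> 4 -> 1 -> 2 -> 3 -> 6 -> 9 -> 12

Need to visit all 12 open cells exactly once, starting at 7 and ending at 12.
Cell 3 has only two open neighbours (6 and 2), so the path must pass straight through it: one of those is the cell it's entered from and the other is where it exits.
Route from 7: down to 10, right to 11, 2× up (reaching 5), left to 4, up to 1, 2× right (reaching 3), 3× down (reaching 12) — 11 moves in all.
Check: all 12 open cells covered.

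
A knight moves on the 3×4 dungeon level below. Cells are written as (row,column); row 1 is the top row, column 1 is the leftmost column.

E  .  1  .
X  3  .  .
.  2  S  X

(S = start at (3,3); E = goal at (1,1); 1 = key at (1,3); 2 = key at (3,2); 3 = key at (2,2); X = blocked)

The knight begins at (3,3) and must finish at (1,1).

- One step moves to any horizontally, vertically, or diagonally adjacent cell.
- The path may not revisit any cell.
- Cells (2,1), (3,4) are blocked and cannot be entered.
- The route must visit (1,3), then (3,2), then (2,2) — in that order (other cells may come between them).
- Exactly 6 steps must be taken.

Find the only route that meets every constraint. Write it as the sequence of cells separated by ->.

(3,3) -> (2,4) -> (1,3) -> (2,3) -> (3,2) -> (2,2) -> (1,1)

The waypoints must appear in the order (1,3), (3,2), (2,2), with no cell reused.
Route from (3,3): up-right to (2,4), up-left to (1,3), down to (2,3), down-left to (3,2), up to (2,2), up-left to (1,1) — 6 moves in all.
Check: order respected (1 at step 2, 2 at step 4, 3 at step 5); 6 moves as required.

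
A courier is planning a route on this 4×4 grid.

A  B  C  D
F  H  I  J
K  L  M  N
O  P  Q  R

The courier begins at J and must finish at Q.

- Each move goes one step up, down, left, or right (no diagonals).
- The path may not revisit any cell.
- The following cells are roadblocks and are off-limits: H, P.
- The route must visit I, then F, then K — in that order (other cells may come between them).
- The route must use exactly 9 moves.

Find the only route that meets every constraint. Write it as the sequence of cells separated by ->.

The waypoints must appear in the order I, F, K, with no cell reused.
Route from J: left to I, up to C, 2× left (reaching A), 2× down (reaching K), 2× right (reaching M), down to Q — 9 moves in all.
Check: order respected (I at step 1, F at step 5, K at step 6); 9 moves as required.

J -> I -> C -> B -> A -> F -> K -> L -> M -> Q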